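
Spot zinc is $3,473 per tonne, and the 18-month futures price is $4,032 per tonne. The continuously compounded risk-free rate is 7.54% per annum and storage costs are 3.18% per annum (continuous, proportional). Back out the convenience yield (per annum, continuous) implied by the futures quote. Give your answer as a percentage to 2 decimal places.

F = S·e^((r+u−y)T) ⇒ (r+u−y) = ln(F/S)/T
ln(4032/3473) = 0.149244; /T ⇒ 0.099496
y = r + u − ln(F/S)/T = 0.0754 + 0.0318 − 0.099496 = 0.007704
y = 0.77%

0.77%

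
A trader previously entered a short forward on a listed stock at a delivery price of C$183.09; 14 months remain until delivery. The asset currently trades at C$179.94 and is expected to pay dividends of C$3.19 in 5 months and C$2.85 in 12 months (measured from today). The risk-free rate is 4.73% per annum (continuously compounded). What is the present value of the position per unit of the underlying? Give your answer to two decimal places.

PV(remaining dividends) I = 3.19·e^(−0.0473·5/12) + 2.85·e^(−0.0473·12/12) = 5.8461
Current forward F = (S − I)·e^(rT) = (179.94 − 5.8461)·e^(0.0473·14/12) = 174.0939 × 1.056734 = 183.9709
Value (long) = (F − K)·e^(−rT) = (183.9709 − 183.09) × 0.946312 = 0.8336
Short position value = −(long value) = -C$0.83

-C$0.83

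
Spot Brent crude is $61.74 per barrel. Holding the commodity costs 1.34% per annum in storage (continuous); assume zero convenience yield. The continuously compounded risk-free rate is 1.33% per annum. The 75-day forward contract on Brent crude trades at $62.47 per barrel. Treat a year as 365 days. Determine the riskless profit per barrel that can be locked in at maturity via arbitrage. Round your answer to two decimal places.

$0.39 per barrel

Fair forward: F* = S·e^(carry·T), with carry = (r + u) = 0.0133 + 0.0134 = 0.0267
F* = 61.74 · e^(0.0267 × 75/365) = 61.74 · e^0.005486 = 61.74 × 1.005501 = $62.0796
Market $62.47 > fair $62.0796: forward overpriced → cash-and-carry (buy spot, short the forward).
At maturity, profit = |F_mkt − F*| = |62.47 − 62.0796| = $0.39 per barrel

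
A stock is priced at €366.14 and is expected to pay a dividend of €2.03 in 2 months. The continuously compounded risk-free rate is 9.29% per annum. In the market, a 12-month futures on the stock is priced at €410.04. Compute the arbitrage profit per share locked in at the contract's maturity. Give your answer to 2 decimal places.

€10.45 per share

PV(dividends) I = 2.03·e^(−0.0929·2/12) = 1.9988
Fair futures F* = (S − I)·e^(rT) = (366.14 − 1.9988)·e^0.092900 = 364.1412 × 1.097352 = 399.5911
Market €410.04 > fair 399.5911: forward overpriced → cash-and-carry (borrow at r, buy the stock and collect the dividends, short the forward).
Profit at T = |F_mkt − F*| = |410.04 − 399.5911| = €10.45 per share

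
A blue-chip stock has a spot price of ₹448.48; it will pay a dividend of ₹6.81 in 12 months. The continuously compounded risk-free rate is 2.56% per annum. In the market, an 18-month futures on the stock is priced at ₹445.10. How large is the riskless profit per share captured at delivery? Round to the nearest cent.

PV(dividends) I = 6.81·e^(−0.0256·12/12) = 6.6379
Fair futures F* = (S − I)·e^(rT) = (448.48 − 6.6379)·e^0.038400 = 441.8421 × 1.039147 = 459.1389
Market ₹445.10 < fair 459.1389: forward underpriced → reverse cash-and-carry (short the stock, invest proceeds at r, pay the dividends, go long the forward).
Profit at T = |F_mkt − F*| = |445.10 − 459.1389| = ₹14.04 per share

₹14.04 per share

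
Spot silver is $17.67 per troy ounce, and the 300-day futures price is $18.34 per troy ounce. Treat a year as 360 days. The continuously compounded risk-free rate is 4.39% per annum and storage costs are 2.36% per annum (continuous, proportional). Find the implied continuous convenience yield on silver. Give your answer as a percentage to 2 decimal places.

F = S·e^((r+u−y)T) ⇒ (r+u−y) = ln(F/S)/T
ln(18.34/17.67) = 0.037216; /T ⇒ 0.044659
y = r + u − ln(F/S)/T = 0.0439 + 0.0236 − 0.044659 = 0.022841
y = 2.28%

2.28%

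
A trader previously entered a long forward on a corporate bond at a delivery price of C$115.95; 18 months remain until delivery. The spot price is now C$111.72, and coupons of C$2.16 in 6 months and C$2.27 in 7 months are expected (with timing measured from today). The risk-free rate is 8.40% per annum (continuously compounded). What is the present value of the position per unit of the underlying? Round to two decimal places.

PV(remaining coupons) I = 2.16·e^(−0.0840·6/12) + 2.27·e^(−0.0840·7/12) = 4.2326
Current forward F = (S − I)·e^(rT) = (111.72 − 4.2326)·e^(0.0840·18/12) = 107.4874 × 1.134282 = 121.9210
Value (long) = (F − K)·e^(−rT) = (121.9210 − 115.95) × 0.881615 = 5.2641
Value = C$5.26

C$5.26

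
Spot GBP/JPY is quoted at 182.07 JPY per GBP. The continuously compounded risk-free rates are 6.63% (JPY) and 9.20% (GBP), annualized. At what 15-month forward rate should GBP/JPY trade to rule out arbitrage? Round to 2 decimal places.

F = S·e^((r_JPY − r_GBP)T) = 182.07 · e^((0.0663 − 0.0920) × 15/12)
= 182.07 · e^-0.032125 = 182.07 × 0.968386
F = 176.31 JPY per GBP

176.31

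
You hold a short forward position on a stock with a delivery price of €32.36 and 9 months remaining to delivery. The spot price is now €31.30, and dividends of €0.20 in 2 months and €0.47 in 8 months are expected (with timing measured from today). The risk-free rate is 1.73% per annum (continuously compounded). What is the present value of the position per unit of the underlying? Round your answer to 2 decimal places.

€1.31

PV(remaining dividends) I = 0.20·e^(−0.0173·2/12) + 0.47·e^(−0.0173·8/12) = 0.6640
Current forward F = (S − I)·e^(rT) = (31.30 − 0.6640)·e^(0.0173·9/12) = 30.6360 × 1.013060 = 31.0361
Value (long) = (F − K)·e^(−rT) = (31.0361 − 32.36) × 0.987109 = -1.3068
Short position value = −(long value) = €1.31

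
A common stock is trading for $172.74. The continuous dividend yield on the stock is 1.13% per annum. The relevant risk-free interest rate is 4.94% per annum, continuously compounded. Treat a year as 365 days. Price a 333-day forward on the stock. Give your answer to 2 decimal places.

F = S·e^((r − q)T) = 172.74 · e^((0.0494 − 0.0113) × 333/365)
= 172.74 · e^0.034760 = 172.74 × 1.035371
F = $178.85

$178.85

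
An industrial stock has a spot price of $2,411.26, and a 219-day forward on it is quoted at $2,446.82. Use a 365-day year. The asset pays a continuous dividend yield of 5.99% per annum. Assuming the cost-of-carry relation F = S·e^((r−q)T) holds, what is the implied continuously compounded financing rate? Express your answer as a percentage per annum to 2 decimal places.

8.43%

From F = S·e^((r−q)T): (r − q) = ln(F/S)/T
ln(2446.82/2411.26) = ln(1.014747) = 0.014639
(r − q) = 0.014639 / (219/365) = 0.024398
r = ln(F/S)/T + q = 0.024398 + 0.0599 = 0.084298
r = 8.43%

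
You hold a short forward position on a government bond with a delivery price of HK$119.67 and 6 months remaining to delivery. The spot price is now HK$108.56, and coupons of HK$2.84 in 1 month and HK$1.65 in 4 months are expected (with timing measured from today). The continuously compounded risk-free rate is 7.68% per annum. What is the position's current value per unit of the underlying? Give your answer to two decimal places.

HK$11.03

PV(remaining coupons) I = 2.84·e^(−0.0768·1/12) + 1.65·e^(−0.0768·4/12) = 4.4302
Current forward F = (S − I)·e^(rT) = (108.56 − 4.4302)·e^(0.0768·6/12) = 104.1298 × 1.039147 = 108.2062
Value (long) = (F − K)·e^(−rT) = (108.2062 − 119.67) × 0.962328 = -11.0319
Short position value = −(long value) = HK$11.03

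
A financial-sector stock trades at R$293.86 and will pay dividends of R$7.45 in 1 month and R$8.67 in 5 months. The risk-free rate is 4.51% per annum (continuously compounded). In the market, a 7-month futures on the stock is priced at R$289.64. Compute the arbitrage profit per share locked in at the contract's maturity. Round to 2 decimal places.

R$4.30 per share

PV(dividends) I = 7.45·e^(−0.0451·1/12) + 8.67·e^(−0.0451·5/12) = 15.9307
Fair futures F* = (S − I)·e^(rT) = (293.86 − 15.9307)·e^0.026308 = 277.9293 × 1.026657 = 285.3381
Market R$289.64 > fair 285.3381: forward overpriced → cash-and-carry (borrow at r, buy the stock and collect the dividends, short the forward).
Profit at T = |F_mkt − F*| = |289.64 − 285.3381| = R$4.30 per share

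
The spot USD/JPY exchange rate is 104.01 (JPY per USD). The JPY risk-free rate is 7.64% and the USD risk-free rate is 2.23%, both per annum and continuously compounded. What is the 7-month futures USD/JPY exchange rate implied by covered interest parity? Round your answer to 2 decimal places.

107.34

F = S·e^((r_JPY − r_USD)T) = 104.01 · e^((0.0764 − 0.0223) × 7/12)
= 104.01 · e^0.031558 = 104.01 × 1.032061
F = 107.34 JPY per USD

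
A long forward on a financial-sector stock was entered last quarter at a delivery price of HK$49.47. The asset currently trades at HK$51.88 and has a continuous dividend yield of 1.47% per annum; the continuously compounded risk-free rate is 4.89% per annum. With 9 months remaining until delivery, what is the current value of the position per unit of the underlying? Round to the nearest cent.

Current fair forward for the remaining 9 months: F = S·e^((r − q)·T), (r − q) = 0.0489 − 0.0147 = 0.0342
F = 51.88 · e^(0.0342 × 9/12) = 51.88 × 1.025982 = 53.2279
Value of long forward = (F − K)·e^(−rT) = (53.2279 − 49.47) · e^(−0.0489·9/12)
= 3.7579 × 0.963989 = 3.62

HK$3.62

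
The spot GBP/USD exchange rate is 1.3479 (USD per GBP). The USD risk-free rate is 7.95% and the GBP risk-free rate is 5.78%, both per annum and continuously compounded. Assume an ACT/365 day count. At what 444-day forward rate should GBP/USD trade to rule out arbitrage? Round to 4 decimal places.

F = S·e^((r_USD − r_GBP)T) = 1.3479 · e^((0.0795 − 0.0578) × 444/365)
= 1.3479 · e^0.026397 = 1.3479 × 1.026748
F = 1.3840 USD per GBP

1.3840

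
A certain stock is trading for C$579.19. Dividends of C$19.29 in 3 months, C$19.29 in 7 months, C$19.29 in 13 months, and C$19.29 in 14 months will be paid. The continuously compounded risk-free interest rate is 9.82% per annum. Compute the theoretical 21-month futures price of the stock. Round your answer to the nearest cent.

PV(dividends) I = 19.29·e^(−0.0982·3/12) + 19.29·e^(−0.0982·7/12) + 19.29·e^(−0.0982·13/12) + 19.29·e^(−0.0982·14/12)
I = 18.8222 + 18.2161 + 17.3433 + 17.2019 = 71.5835
F = (S − I)·e^(rT) = (579.19 − 71.5835) · e^(0.0982·21/12)
= 507.6065 · e^0.171850 = 507.6065 × 1.187500 = C$602.78

C$602.78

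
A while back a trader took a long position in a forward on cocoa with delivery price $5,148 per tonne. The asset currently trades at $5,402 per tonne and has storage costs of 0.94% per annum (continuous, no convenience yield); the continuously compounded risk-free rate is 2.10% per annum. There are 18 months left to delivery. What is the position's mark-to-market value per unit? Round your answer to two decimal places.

Current fair forward for the remaining 18 months: F = S·e^((r + u)·T), (r + u) = 0.0210 + 0.0094 = 0.0304
F = 5402 · e^(0.0304 × 18/12) = 5402 × 1.04665566 = 5654.0339
Value of long forward = (F − K)·e^(−rT) = (5654.0339 − 5148) · e^(−0.0210·18/12)
= 506.0339 × 0.96899096 = 490.34

$490.34 per tonne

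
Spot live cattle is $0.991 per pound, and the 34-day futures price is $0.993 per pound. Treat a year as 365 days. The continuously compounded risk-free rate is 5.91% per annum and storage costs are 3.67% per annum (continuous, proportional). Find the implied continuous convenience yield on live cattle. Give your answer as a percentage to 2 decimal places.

7.42%

F = S·e^((r+u−y)T) ⇒ (r+u−y) = ln(F/S)/T
ln(0.993/0.991) = 0.002016; /T ⇒ 0.021642
y = r + u − ln(F/S)/T = 0.0591 + 0.0367 − 0.021642 = 0.074158
y = 7.42%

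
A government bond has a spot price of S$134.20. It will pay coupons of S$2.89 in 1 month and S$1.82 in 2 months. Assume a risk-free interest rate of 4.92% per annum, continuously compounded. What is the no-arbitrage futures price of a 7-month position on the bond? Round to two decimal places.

S$133.29

PV(coupons) I = 2.89·e^(−0.0492·1/12) + 1.82·e^(−0.0492·2/12)
I = 2.8782 + 1.8051 = 4.6833
F = (S − I)·e^(rT) = (134.20 − 4.6833) · e^(0.0492·7/12)
= 129.5167 · e^0.028700 = 129.5167 × 1.029116 = S$133.29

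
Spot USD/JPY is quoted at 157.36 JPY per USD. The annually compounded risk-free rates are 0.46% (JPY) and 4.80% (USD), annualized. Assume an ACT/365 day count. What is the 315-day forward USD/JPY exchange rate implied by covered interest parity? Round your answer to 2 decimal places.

151.72

By covered interest parity, F = S · (1+r_JPY)^T / (1+r_USD)^T
= 157.36 × 1.003969 / 1.041291 = 157.36 × 0.964158
F = 151.72 JPY per USD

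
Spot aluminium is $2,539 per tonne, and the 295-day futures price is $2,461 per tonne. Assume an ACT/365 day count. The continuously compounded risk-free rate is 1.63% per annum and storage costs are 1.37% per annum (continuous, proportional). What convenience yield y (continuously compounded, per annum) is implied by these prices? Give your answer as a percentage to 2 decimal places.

6.86%

F = S·e^((r+u−y)T) ⇒ (r+u−y) = ln(F/S)/T
ln(2461/2539) = -0.031203; /T ⇒ -0.038607
y = r + u − ln(F/S)/T = 0.0163 + 0.0137 + 0.038607 = 0.068607
y = 6.86%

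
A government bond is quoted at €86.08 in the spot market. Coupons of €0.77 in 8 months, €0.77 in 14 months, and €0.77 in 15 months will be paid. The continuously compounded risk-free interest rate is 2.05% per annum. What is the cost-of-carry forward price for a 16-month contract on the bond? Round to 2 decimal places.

€86.14

PV(coupons) I = 0.77·e^(−0.0205·8/12) + 0.77·e^(−0.0205·14/12) + 0.77·e^(−0.0205·15/12)
I = 0.7595 + 0.7518 + 0.7505 = 2.2618
F = (S − I)·e^(rT) = (86.08 − 2.2618) · e^(0.0205·16/12)
= 83.8182 · e^0.027333 = 83.8182 × 1.027710 = €86.14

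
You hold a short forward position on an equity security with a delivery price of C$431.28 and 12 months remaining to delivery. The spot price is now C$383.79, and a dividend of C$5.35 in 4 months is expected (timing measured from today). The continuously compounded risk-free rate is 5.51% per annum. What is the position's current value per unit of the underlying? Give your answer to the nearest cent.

PV(remaining dividends) I = 5.35·e^(−0.0551·4/12) = 5.2526
Current forward F = (S − I)·e^(rT) = (383.79 − 5.2526)·e^(0.0551·12/12) = 378.5374 × 1.056646 = 399.9800
Value (long) = (F − K)·e^(−rT) = (399.9800 − 431.28) × 0.946391 = -29.6220
Short position value = −(long value) = C$29.62

C$29.62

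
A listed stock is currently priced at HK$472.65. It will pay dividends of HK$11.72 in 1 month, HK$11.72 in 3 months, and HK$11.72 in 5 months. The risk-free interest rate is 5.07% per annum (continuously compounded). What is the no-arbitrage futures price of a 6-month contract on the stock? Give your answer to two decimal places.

PV(dividends) I = 11.72·e^(−0.0507·1/12) + 11.72·e^(−0.0507·3/12) + 11.72·e^(−0.0507·5/12)
I = 11.6706 + 11.5724 + 11.4750 = 34.7180
F = (S − I)·e^(rT) = (472.65 − 34.7180) · e^(0.0507·6/12)
= 437.9320 · e^0.025350 = 437.9320 × 1.025674 = HK$449.18

HK$449.18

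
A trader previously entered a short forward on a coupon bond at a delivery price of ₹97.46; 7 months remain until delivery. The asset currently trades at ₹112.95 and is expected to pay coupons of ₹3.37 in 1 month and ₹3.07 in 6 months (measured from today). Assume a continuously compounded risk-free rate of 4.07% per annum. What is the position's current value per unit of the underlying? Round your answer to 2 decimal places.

PV(remaining coupons) I = 3.37·e^(−0.0407·1/12) + 3.07·e^(−0.0407·6/12) = 6.3667
Current forward F = (S − I)·e^(rT) = (112.95 − 6.3667)·e^(0.0407·7/12) = 106.5833 × 1.024026 = 109.1441
Value (long) = (F − K)·e^(−rT) = (109.1441 − 97.46) × 0.976538 = 11.4100
Short position value = −(long value) = -₹11.41

-₹11.41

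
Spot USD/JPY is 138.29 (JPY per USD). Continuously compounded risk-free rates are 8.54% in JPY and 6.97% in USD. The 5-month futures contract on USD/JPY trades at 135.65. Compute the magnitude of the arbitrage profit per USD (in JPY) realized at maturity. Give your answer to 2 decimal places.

Fair futures: F* = S·e^(carry·T), with carry = (r_JPY − r_USD) = 0.0854 − 0.0697 = 0.0157
F* = 138.29 · e^(0.0157 × 5/12) = 138.29 · e^0.006542 = 138.29 × 1.006563 = 139.1976
Market 135.65 < fair 139.1976: forward underpriced → reverse cash-and-carry (short spot, go long the forward).
At maturity, profit = |F_mkt − F*| = |135.65 − 139.1976| = 3.55 per USD (in JPY)

3.55 per USD (in JPY)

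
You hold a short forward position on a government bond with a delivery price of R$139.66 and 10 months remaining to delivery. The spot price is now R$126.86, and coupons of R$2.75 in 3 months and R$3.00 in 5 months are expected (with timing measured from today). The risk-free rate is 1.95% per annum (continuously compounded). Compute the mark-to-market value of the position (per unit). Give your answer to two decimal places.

PV(remaining coupons) I = 2.75·e^(−0.0195·3/12) + 3.00·e^(−0.0195·5/12) = 5.7124
Current forward F = (S − I)·e^(rT) = (126.86 − 5.7124)·e^(0.0195·10/12) = 121.1476 × 1.016383 = 123.1324
Value (long) = (F − K)·e^(−rT) = (123.1324 − 139.66) × 0.983881 = -16.2612
Short position value = −(long value) = R$16.26

R$16.26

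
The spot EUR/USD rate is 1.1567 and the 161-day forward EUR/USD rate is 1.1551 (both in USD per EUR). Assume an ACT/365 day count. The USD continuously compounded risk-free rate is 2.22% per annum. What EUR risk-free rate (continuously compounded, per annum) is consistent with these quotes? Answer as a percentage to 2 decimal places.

2.53%

F = S·e^((r_USD − r_EUR)T) ⇒ r_EUR = r_USD − ln(F/S)/T
ln(1.1551/1.1567) = -0.001384; /(161/365) = -0.003138
r_EUR = 0.0222 + 0.003138 = 0.025338
r_EUR = 2.53%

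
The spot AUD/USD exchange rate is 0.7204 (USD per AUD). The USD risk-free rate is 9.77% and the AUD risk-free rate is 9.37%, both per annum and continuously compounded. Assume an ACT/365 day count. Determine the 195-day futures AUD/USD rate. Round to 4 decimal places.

0.7219

F = S·e^((r_USD − r_AUD)T) = 0.7204 · e^((0.0977 − 0.0937) × 195/365)
= 0.7204 · e^0.002137 = 0.7204 × 1.002139
F = 0.7219 USD per AUD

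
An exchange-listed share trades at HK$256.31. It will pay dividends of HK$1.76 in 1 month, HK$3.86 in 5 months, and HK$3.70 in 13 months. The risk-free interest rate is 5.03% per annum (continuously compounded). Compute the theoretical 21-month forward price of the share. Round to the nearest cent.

PV(dividends) I = 1.76·e^(−0.0503·1/12) + 3.86·e^(−0.0503·5/12) + 3.70·e^(−0.0503·13/12)
I = 1.7526 + 3.7799 + 3.5038 = 9.0363
F = (S − I)·e^(rT) = (256.31 − 9.0363) · e^(0.0503·21/12)
= 247.2737 · e^0.088025 = 247.2737 × 1.092015 = HK$270.03

HK$270.03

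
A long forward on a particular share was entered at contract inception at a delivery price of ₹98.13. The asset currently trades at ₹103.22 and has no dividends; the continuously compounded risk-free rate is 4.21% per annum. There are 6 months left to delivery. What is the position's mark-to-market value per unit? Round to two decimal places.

₹7.13

Current fair forward for the remaining 6 months: F = S·e^(r·T), r = 0.0421
F = 103.22 · e^(0.0421 × 6/12) = 103.22 × 1.021273 = 105.4158
Value of long forward = (F − K)·e^(−rT) = (105.4158 − 98.13) · e^(−0.0421·6/12)
= 7.2858 × 0.979170 = 7.13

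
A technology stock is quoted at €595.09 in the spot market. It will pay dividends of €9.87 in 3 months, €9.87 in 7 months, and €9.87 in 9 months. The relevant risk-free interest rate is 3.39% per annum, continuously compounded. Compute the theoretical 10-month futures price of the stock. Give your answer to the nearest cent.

PV(dividends) I = 9.87·e^(−0.0339·3/12) + 9.87·e^(−0.0339·7/12) + 9.87·e^(−0.0339·9/12)
I = 9.7867 + 9.6767 + 9.6222 = 29.0856
F = (S − I)·e^(rT) = (595.09 − 29.0856) · e^(0.0339·10/12)
= 566.0044 · e^0.028250 = 566.0044 × 1.028653 = €582.22

€582.22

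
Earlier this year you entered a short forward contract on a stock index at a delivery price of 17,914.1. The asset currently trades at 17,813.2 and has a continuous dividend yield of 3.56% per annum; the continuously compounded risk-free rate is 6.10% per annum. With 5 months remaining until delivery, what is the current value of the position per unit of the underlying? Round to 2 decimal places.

-86.40

Current fair forward for the remaining 5 months: F = S·e^((r − q)·T), (r − q) = 0.0610 − 0.0356 = 0.0254
F = 17813.2 · e^(0.0254 × 5/12) = 17813.2 × 1.01063953 = 18002.7241
Value of long forward = (F − K)·e^(−rT) = (18002.7241 − 17914.1) · e^(−0.0610·5/12)
= 88.6241 × 0.97490362 = 86.40
Short position value = −(long value) = -86.40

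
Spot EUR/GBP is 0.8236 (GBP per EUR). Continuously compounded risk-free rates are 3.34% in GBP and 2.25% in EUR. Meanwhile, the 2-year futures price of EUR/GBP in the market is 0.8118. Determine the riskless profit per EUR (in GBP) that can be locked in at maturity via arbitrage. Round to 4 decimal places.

0.0300 per EUR (in GBP)

Fair futures: F* = S·e^(carry·T), with carry = (r_GBP − r_EUR) = 0.0334 − 0.0225 = 0.0109
F* = 0.8236 · e^(0.0109 × 2) = 0.8236 · e^0.021800 = 0.8236 × 1.022039 = 0.8418
Market 0.8118 < fair 0.8418: forward underpriced → reverse cash-and-carry (short spot, go long the forward).
At maturity, profit = |F_mkt − F*| = |0.8118 − 0.8418| = 0.0300 per EUR (in GBP)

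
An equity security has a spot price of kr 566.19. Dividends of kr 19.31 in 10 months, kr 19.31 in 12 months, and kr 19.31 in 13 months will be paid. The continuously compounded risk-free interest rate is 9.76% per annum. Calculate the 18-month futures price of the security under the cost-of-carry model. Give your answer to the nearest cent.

PV(dividends) I = 19.31·e^(−0.0976·10/12) + 19.31·e^(−0.0976·12/12) + 19.31·e^(−0.0976·13/12)
I = 17.8016 + 17.5144 + 17.3725 = 52.6885
F = (S − I)·e^(rT) = (566.19 − 52.6885) · e^(0.0976·18/12)
= 513.5015 · e^0.146400 = 513.5015 × 1.157659 = kr 594.46

kr 594.46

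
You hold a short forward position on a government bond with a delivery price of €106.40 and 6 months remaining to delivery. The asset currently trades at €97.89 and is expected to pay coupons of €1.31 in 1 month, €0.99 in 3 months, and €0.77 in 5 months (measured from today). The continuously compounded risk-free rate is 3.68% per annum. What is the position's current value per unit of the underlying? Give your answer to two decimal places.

€9.62

PV(remaining coupons) I = 1.31·e^(−0.0368·1/12) + 0.99·e^(−0.0368·3/12) + 0.77·e^(−0.0368·5/12) = 3.0452
Current forward F = (S − I)·e^(rT) = (97.89 − 3.0452)·e^(0.0368·6/12) = 94.8448 × 1.018570 = 96.6061
Value (long) = (F − K)·e^(−rT) = (96.6061 − 106.40) × 0.981768 = -9.6153
Short position value = −(long value) = €9.62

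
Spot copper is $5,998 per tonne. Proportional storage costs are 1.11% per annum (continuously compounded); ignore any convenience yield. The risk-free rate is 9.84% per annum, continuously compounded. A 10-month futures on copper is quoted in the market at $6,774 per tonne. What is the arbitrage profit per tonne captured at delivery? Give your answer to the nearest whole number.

Fair futures: F* = S·e^(carry·T), with carry = (r + u) = 0.0984 + 0.0111 = 0.1095
F* = 5998 · e^(0.1095 × 10/12) = 5998 · e^0.091250 = 5998 × 1.095543 = $6571.0669
Market $6774 > fair $6571.0669: forward overpriced → cash-and-carry (buy spot, short the forward).
At maturity, profit = |F_mkt − F*| = |6774 − 6571.0669| = $203 per tonne

$203 per tonne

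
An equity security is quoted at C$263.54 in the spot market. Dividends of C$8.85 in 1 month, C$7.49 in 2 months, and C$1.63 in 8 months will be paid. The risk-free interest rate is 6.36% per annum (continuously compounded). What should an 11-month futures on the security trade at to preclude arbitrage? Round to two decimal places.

PV(dividends) I = 8.85·e^(−0.0636·1/12) + 7.49·e^(−0.0636·2/12) + 1.63·e^(−0.0636·8/12)
I = 8.8032 + 7.4110 + 1.5623 = 17.7765
F = (S − I)·e^(rT) = (263.54 − 17.7765) · e^(0.0636·11/12)
= 245.7635 · e^0.058300 = 245.7635 × 1.060033 = C$260.52

C$260.52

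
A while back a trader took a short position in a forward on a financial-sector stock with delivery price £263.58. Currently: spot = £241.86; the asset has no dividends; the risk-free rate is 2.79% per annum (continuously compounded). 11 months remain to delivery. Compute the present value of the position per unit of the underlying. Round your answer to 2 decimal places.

Current fair forward for the remaining 11 months: F = S·e^(r·T), r = 0.0279
F = 241.86 · e^(0.0279 × 11/12) = 241.86 × 1.025905 = 248.1254
Value of long forward = (F − K)·e^(−rT) = (248.1254 − 263.58) · e^(−0.0279·11/12)
= -15.4546 × 0.974749 = -15.06
Short position value = −(long value) = £15.06

£15.06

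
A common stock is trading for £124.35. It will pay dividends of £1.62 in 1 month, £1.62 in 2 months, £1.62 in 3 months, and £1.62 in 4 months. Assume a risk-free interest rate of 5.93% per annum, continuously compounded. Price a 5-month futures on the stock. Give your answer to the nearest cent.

£120.90

PV(dividends) I = 1.62·e^(−0.0593·1/12) + 1.62·e^(−0.0593·2/12) + 1.62·e^(−0.0593·3/12) + 1.62·e^(−0.0593·4/12)
I = 1.6120 + 1.6041 + 1.5962 + 1.5883 = 6.4006
F = (S − I)·e^(rT) = (124.35 − 6.4006) · e^(0.0593·5/12)
= 117.9494 · e^0.024708 = 117.9494 × 1.025016 = £120.90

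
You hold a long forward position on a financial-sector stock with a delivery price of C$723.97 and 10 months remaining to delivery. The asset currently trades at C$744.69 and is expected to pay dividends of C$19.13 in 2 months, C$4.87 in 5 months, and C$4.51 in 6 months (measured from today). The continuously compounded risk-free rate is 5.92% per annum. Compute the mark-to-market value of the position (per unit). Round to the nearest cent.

C$27.50

PV(remaining dividends) I = 19.13·e^(−0.0592·2/12) + 4.87·e^(−0.0592·5/12) + 4.51·e^(−0.0592·6/12) = 28.0720
Current forward F = (S − I)·e^(rT) = (744.69 − 28.0720)·e^(0.0592·10/12) = 716.6180 × 1.050570 = 752.8574
Value (long) = (F − K)·e^(−rT) = (752.8574 − 723.97) × 0.951864 = 27.4969
Value = C$27.50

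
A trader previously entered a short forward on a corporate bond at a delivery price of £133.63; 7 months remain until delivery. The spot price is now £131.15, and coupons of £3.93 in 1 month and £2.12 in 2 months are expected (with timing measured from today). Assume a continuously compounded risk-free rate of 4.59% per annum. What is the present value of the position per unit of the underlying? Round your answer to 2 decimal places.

£4.97

PV(remaining coupons) I = 3.93·e^(−0.0459·1/12) + 2.12·e^(−0.0459·2/12) = 6.0188
Current forward F = (S − I)·e^(rT) = (131.15 − 6.0188)·e^(0.0459·7/12) = 125.1312 × 1.027137 = 128.5269
Value (long) = (F − K)·e^(−rT) = (128.5269 − 133.63) × 0.973580 = -4.9683
Short position value = −(long value) = £4.97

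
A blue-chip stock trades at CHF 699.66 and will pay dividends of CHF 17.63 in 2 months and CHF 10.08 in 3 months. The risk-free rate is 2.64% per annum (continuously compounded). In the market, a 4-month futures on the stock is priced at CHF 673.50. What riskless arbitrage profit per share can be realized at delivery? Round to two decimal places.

PV(dividends) I = 17.63·e^(−0.0264·2/12) + 10.08·e^(−0.0264·3/12) = 27.5663
Fair futures F* = (S − I)·e^(rT) = (699.66 − 27.5663)·e^0.008800 = 672.0937 × 1.008839 = 678.0343
Market CHF 673.50 < fair 678.0343: forward underpriced → reverse cash-and-carry (short the stock, invest proceeds at r, pay the dividends, go long the forward).
Profit at T = |F_mkt − F*| = |673.50 − 678.0343| = CHF 4.53 per share

CHF 4.53 per share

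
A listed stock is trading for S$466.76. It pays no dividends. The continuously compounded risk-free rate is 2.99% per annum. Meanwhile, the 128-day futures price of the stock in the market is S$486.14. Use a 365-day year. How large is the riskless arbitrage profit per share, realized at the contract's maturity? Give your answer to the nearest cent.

Fair futures: F* = S·e^(carry·T), with carry = r = 0.0299
F* = 466.76 · e^(0.0299 × 128/365) = 466.76 · e^0.010485 = 466.76 × 1.010540 = S$471.6797
Market S$486.14 > fair S$471.6797: forward overpriced → cash-and-carry (buy spot, short the forward).
At maturity, profit = |F_mkt − F*| = |486.14 − 471.6797| = S$14.46 per share

S$14.46 per share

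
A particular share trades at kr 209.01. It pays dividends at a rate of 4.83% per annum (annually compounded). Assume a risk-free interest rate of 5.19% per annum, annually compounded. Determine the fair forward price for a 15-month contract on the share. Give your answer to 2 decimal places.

kr 209.91

F = S · (1+r)^T / (1+q)^T
= 209.01 × 1.065291 / 1.060735 = 209.01 × 1.004295
F = kr 209.91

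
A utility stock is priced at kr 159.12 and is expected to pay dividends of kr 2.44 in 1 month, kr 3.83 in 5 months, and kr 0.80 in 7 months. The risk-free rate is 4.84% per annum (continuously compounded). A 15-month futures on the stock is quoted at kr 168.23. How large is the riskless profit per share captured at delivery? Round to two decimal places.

kr 6.58 per share

PV(dividends) I = 2.44·e^(−0.0484·1/12) + 3.83·e^(−0.0484·5/12) + 0.80·e^(−0.0484·7/12) = 6.9614
Fair futures F* = (S − I)·e^(rT) = (159.12 − 6.9614)·e^0.060500 = 152.1586 × 1.062368 = 161.6484
Market kr 168.23 > fair 161.6484: forward overpriced → cash-and-carry (borrow at r, buy the stock and collect the dividends, short the forward).
Profit at T = |F_mkt − F*| = |168.23 − 161.6484| = kr 6.58 per share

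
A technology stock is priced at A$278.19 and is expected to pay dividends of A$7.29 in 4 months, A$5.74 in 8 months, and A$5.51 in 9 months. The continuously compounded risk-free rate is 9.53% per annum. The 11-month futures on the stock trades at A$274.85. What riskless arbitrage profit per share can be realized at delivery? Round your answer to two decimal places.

A$9.55 per share

PV(dividends) I = 7.29·e^(−0.0953·4/12) + 5.74·e^(−0.0953·8/12) + 5.51·e^(−0.0953·9/12) = 17.5786
Fair futures F* = (S − I)·e^(rT) = (278.19 − 17.5786)·e^0.087358 = 260.6114 × 1.091287 = 284.4018
Market A$274.85 < fair 284.4018: forward underpriced → reverse cash-and-carry (short the stock, invest proceeds at r, pay the dividends, go long the forward).
Profit at T = |F_mkt − F*| = |274.85 − 284.4018| = A$9.55 per share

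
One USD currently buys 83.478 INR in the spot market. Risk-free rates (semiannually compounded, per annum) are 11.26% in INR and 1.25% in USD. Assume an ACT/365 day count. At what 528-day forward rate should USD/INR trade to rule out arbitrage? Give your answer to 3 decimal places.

By covered interest parity, F = S · (1+r_INR/2)^(2T) / (1+r_USD/2)^(2T)
= 83.478 × 1.171710 / 1.018189 = 83.478 × 1.150778
F = 96.065 INR per USD

96.065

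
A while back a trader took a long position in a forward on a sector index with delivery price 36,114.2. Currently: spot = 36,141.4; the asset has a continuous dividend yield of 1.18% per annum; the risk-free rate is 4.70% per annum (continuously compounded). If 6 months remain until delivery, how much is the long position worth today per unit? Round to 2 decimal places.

653.38

Current fair forward for the remaining 6 months: F = S·e^((r − q)·T), (r − q) = 0.0470 − 0.0118 = 0.0352
F = 36141.4 · e^(0.0352 × 6/12) = 36141.4 × 1.01775579 = 36783.1191
Value of long forward = (F − K)·e^(−rT) = (36783.1191 − 36114.2) · e^(−0.0470·6/12)
= 668.9191 × 0.97677397 = 653.38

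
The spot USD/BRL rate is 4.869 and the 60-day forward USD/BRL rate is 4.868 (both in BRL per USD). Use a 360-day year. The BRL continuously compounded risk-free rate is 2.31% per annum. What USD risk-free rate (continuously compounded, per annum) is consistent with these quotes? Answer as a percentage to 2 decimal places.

F = S·e^((r_BRL − r_USD)T) ⇒ r_USD = r_BRL − ln(F/S)/T
ln(4.868/4.869) = -0.000205; /(60/360) = -0.001230
r_USD = 0.0231 + 0.001230 = 0.024330
r_USD = 2.43%

2.43%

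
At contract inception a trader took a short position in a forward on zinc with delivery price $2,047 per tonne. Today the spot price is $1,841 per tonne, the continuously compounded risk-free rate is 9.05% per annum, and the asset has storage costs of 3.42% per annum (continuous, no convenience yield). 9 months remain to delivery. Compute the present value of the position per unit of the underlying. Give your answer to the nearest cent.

$23.84 per tonne

Current fair forward for the remaining 9 months: F = S·e^((r + u)·T), (r + u) = 0.0905 + 0.0342 = 0.1247
F = 1841 · e^(0.1247 × 9/12) = 1841 × 1.09803805 = 2021.4881
Value of long forward = (F − K)·e^(−rT) = (2021.4881 − 2047) · e^(−0.0905·9/12)
= -25.5119 × 0.93437726 = -23.84
Short position value = −(long value) = $23.84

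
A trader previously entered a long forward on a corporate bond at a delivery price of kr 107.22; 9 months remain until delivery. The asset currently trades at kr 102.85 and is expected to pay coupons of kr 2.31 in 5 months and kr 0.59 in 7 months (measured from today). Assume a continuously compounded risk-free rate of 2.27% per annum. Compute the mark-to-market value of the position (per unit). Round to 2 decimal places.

PV(remaining coupons) I = 2.31·e^(−0.0227·5/12) + 0.59·e^(−0.0227·7/12) = 2.8705
Current forward F = (S − I)·e^(rT) = (102.85 − 2.8705)·e^(0.0227·9/12) = 99.9795 × 1.017171 = 101.6962
Value (long) = (F − K)·e^(−rT) = (101.6962 − 107.22) × 0.983119 = -5.4306
Value = -kr 5.43

-kr 5.43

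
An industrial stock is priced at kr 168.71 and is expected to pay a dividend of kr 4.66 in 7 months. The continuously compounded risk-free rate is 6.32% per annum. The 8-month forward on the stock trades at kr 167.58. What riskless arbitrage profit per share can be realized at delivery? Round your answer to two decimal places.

PV(dividends) I = 4.66·e^(−0.0632·7/12) = 4.4913
Fair forward F* = (S − I)·e^(rT) = (168.71 − 4.4913)·e^0.042133 = 164.2187 × 1.043033 = 171.2855
Market kr 167.58 < fair 171.2855: forward underpriced → reverse cash-and-carry (short the stock, invest proceeds at r, pay the dividends, go long the forward).
Profit at T = |F_mkt − F*| = |167.58 − 171.2855| = kr 3.71 per share

kr 3.71 per share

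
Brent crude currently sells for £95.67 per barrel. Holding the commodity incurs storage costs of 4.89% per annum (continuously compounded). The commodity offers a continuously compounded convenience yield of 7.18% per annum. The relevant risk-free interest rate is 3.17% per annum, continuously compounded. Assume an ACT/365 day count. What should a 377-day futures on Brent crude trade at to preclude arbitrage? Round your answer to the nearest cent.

Net carry = r + u − y = 0.0317 + 0.0489 − 0.0718 = 0.0088
F = S·e^((r+u−y)T) = 95.67 · e^(0.0088 × 377/365) = 95.67 · e^0.009089
= 95.67 × 1.009130 = £96.54 per barrel

£96.54 per barrel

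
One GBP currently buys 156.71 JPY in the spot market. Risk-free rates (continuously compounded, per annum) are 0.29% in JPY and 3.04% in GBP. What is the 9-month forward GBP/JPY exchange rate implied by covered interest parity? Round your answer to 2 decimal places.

F = S·e^((r_JPY − r_GBP)T) = 156.71 · e^((0.0029 − 0.0304) × 9/12)
= 156.71 · e^-0.020625 = 156.71 × 0.979586
F = 153.51 JPY per GBP

153.51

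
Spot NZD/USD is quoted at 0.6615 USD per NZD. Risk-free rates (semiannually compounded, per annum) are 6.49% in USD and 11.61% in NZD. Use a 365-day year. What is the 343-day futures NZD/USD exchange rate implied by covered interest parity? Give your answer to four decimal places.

By covered interest parity, F = S · (1+r_USD/2)^(2T) / (1+r_NZD/2)^(2T)
= 0.6615 × 1.061857 / 1.111881 = 0.6615 × 0.955010
F = 0.6317 USD per NZD

0.6317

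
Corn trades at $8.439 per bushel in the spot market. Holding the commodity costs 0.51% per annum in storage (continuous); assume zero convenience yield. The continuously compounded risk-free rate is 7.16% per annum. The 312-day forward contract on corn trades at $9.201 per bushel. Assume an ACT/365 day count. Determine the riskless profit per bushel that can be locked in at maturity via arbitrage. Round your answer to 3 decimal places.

$0.190 per bushel

Fair forward: F* = S·e^(carry·T), with carry = (r + u) = 0.0716 + 0.0051 = 0.0767
F* = 8.439 · e^(0.0767 × 312/365) = 8.439 · e^0.065563 = 8.439 × 1.067760 = $9.0108
Market $9.201 > fair $9.0108: forward overpriced → cash-and-carry (buy spot, short the forward).
At maturity, profit = |F_mkt − F*| = |9.201 − 9.0108| = $0.190 per bushel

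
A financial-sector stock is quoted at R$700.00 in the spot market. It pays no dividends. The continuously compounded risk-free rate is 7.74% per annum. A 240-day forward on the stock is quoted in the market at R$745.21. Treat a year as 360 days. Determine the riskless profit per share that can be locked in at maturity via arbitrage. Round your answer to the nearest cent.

Fair forward: F* = S·e^(carry·T), with carry = r = 0.0774
F* = 700.00 · e^(0.0774 × 240/360) = 700.00 · e^0.051600 = 700.00 × 1.052954 = R$737.0678
Market R$745.21 > fair R$737.0678: forward overpriced → cash-and-carry (buy spot, short the forward).
At maturity, profit = |F_mkt − F*| = |745.21 − 737.0678| = R$8.14 per share

R$8.14 per share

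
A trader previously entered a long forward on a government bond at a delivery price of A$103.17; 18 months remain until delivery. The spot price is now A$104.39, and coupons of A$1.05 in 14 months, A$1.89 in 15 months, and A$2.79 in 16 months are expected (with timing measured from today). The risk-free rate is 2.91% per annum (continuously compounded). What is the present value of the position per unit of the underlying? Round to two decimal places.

PV(remaining coupons) I = 1.05·e^(−0.0291·14/12) + 1.89·e^(−0.0291·15/12) + 2.79·e^(−0.0291·16/12) = 5.5213
Current forward F = (S − I)·e^(rT) = (104.39 − 5.5213)·e^(0.0291·18/12) = 98.8687 × 1.044617 = 103.2799
Value (long) = (F − K)·e^(−rT) = (103.2799 − 103.17) × 0.957289 = 0.1052
Value = A$0.11

A$0.11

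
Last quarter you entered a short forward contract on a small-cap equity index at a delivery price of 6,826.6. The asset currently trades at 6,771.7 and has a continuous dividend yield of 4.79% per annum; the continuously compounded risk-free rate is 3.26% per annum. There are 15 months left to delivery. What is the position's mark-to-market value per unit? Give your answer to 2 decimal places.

175.86

Current fair forward for the remaining 15 months: F = S·e^((r − q)·T), (r − q) = 0.0326 − 0.0479 = -0.0153
F = 6771.7 · e^(-0.0153 × 15/12) = 6771.7 × 0.98105672 = 6643.4218
Value of long forward = (F − K)·e^(−rT) = (6643.4218 − 6826.6) · e^(−0.0326·15/12)
= -183.1782 × 0.96006912 = -175.86
Short position value = −(long value) = 175.86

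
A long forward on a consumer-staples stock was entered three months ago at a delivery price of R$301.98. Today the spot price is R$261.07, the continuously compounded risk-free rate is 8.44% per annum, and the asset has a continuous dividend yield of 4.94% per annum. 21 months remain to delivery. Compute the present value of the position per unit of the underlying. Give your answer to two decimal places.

Current fair forward for the remaining 21 months: F = S·e^((r − q)·T), (r − q) = 0.0844 − 0.0494 = 0.0350
F = 261.07 · e^(0.0350 × 21/12) = 261.07 × 1.063165 = 277.5605
Value of long forward = (F − K)·e^(−rT) = (277.5605 − 301.98) · e^(−0.0844·21/12)
= -24.4195 × 0.862690 = -21.07

-R$21.07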